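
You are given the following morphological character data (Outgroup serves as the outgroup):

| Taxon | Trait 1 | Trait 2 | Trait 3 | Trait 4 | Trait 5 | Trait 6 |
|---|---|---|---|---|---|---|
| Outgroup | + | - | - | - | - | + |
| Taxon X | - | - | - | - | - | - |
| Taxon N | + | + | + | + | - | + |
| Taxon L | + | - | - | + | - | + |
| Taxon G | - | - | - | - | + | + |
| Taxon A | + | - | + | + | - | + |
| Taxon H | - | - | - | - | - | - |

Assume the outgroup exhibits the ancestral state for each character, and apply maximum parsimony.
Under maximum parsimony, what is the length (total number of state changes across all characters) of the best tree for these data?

6

Character polarity is set by the outgroup: the derived state is whichever differs from the outgroup's state, so for Trait 1, Trait 6 the derived state is '-', and for the remaining characters it is '+'.
Trait 1: derived state '-' in Taxon G, Taxon H, and Taxon X only — synapomorphy for {Taxon G, Taxon H, Taxon X}.
Trait 2 (derived state '+') is unique to Taxon N (autapomorphy; uninformative for grouping).
Trait 3 (derived state '+') is shared by Taxon A and Taxon N — a synapomorphy uniting that clade.
Trait 4: derived state '+' in Taxon A, Taxon L, and Taxon N only — synapomorphy for {Taxon A, Taxon L, Taxon N}.
Trait 5: derived state '+' in Taxon G only — an autapomorphy, so it tells us nothing about relationships among taxa.
Only Taxon H and Taxon X show the derived state '-' for Trait 6, supporting them as a clade.
Most parsimonious ingroup topology: (((Taxon X,Taxon H),Taxon G),((Taxon N,Taxon A),Taxon L)).
Changes per character on this tree: Trait 1: 1; Trait 2: 1; Trait 3: 1; Trait 4: 1; Trait 5: 1; Trait 6: 1.
Total = 6.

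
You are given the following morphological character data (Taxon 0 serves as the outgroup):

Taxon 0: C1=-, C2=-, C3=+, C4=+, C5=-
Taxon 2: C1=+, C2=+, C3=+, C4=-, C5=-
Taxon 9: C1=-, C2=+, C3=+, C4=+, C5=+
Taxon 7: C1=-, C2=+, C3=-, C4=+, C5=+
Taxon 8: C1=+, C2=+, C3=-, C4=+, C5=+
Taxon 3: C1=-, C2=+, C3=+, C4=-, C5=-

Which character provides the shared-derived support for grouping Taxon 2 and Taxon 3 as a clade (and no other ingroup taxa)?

C4

Character polarity is set by the outgroup: the derived state is whichever differs from the outgroup's state, so for C3, C4 the derived state is '-', and for the remaining characters it is '+'.
C1 (state '+') occurs in Taxon 2 and Taxon 8 but conflicts with the nesting implied by the other characters — most parsimoniously interpreted as homoplasy.
All ingroup taxa share the derived state '+' for C2; it defines the ingroup but does not resolve relationships within it.
C3: derived state '-' in Taxon 7 and Taxon 8 only — synapomorphy for {Taxon 7, Taxon 8}.
C4: derived state '-' in Taxon 2 and Taxon 3 only — synapomorphy for {Taxon 2, Taxon 3}.
Only Taxon 7, Taxon 8, and Taxon 9 show the derived state '+' for C5, supporting them as a clade.
Most parsimonious ingroup topology: ((Taxon 2,Taxon 3),(Taxon 9,(Taxon 7,Taxon 8))).
The clade {Taxon 2, Taxon 3} is supported by C4: its derived state '-' occurs in exactly those taxa and in no other taxon (including the outgroup).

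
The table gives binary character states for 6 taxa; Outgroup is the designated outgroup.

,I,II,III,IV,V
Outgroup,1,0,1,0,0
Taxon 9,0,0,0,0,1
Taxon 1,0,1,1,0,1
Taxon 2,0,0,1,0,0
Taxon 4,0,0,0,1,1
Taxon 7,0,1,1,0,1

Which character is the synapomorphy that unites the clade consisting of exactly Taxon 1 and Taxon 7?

II

Character polarity is set by the outgroup: the derived state is whichever differs from the outgroup's state, so for I, III the derived state is '0', and for the remaining characters it is '1'.
All ingroup taxa share the derived state '0' for I; it defines the ingroup but does not resolve relationships within it.
II: derived state '1' in Taxon 1 and Taxon 7 only — synapomorphy for {Taxon 1, Taxon 7}.
III: derived state '0' in Taxon 4 and Taxon 9 only — synapomorphy for {Taxon 4, Taxon 9}.
IV: derived state '1' in Taxon 4 only — an autapomorphy, so it tells us nothing about relationships among taxa.
V: derived state '1' in Taxon 1, Taxon 4, Taxon 7, and Taxon 9 only — synapomorphy for {Taxon 1, Taxon 4, Taxon 7, Taxon 9}.
Most parsimonious ingroup topology: (((Taxon 9,Taxon 4),(Taxon 1,Taxon 7)),Taxon 2).
The clade {Taxon 1, Taxon 7} is supported by II: its derived state '1' occurs in exactly those taxa and in no other taxon (including the outgroup).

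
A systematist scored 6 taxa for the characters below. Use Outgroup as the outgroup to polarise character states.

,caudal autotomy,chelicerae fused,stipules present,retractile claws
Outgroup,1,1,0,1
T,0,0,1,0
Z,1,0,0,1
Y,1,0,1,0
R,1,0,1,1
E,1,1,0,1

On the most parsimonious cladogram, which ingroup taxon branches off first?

E

Character polarity is set by the outgroup: the derived state is whichever differs from the outgroup's state, so for caudal autotomy, chelicerae fused, retractile claws the derived state is '0', and for the remaining characters it is '1'.
caudal autotomy: derived state '0' in T only — an autapomorphy, so it tells us nothing about relationships among taxa.
Only R, T, Y, and Z show the derived state '0' for chelicerae fused, supporting them as a clade.
Only R, T, and Y show the derived state '1' for stipules present, supporting them as a clade.
retractile claws (derived state '0') is shared by T and Y — a synapomorphy uniting that clade.
Most parsimonious ingroup topology: ((((T,Y),R),Z),E).
E is sister to the clade containing all other ingroup taxa, so it is the earliest-diverging (most basal) ingroup lineage.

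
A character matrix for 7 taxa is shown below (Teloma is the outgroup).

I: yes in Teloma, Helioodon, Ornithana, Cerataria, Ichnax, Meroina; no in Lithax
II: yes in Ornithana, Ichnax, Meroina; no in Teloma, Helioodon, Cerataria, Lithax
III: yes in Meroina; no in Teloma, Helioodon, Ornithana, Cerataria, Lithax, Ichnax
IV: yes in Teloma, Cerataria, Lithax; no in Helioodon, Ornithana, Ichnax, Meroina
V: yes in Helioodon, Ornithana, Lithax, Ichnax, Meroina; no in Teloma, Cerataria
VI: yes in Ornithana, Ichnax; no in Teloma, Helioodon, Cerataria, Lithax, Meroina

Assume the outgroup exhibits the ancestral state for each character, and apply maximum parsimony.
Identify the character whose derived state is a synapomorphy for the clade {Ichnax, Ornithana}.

Character polarity is set by the outgroup: the derived state is whichever differs from the outgroup's state, so for I, IV the derived state is 'no', and for the remaining characters it is 'yes'.
I (derived state 'no') is unique to Lithax (autapomorphy; uninformative for grouping).
II (derived state 'yes') is shared by Ichnax, Meroina, and Ornithana — a synapomorphy uniting that clade.
III (derived state 'yes') is unique to Meroina (autapomorphy; uninformative for grouping).
IV: derived state 'no' in Helioodon, Ichnax, Meroina, and Ornithana only — synapomorphy for {Helioodon, Ichnax, Meroina, Ornithana}.
V (derived state 'yes') is shared by Helioodon, Ichnax, Lithax, Meroina, and Ornithana — a synapomorphy uniting that clade.
VI (derived state 'yes') is shared by Ichnax and Ornithana — a synapomorphy uniting that clade.
Most parsimonious ingroup topology: (((Helioodon,((Ornithana,Ichnax),Meroina)),Lithax),Cerataria).
The clade {Ichnax, Ornithana} is supported by VI: its derived state 'yes' occurs in exactly those taxa and in no other taxon (including the outgroup).

VI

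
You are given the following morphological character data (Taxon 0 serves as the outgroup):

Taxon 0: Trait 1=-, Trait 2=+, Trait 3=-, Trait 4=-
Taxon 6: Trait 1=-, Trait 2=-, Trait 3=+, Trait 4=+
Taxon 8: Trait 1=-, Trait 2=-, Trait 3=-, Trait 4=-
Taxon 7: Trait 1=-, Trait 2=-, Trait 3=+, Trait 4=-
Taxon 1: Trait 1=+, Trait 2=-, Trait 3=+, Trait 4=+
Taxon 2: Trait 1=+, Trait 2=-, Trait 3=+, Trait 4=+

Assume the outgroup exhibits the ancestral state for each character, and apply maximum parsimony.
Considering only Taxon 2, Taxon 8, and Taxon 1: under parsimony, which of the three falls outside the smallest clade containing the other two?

Taxon 8

Character polarity is set by the outgroup: the derived state is whichever differs from the outgroup's state, so for Trait 2 the derived state is '-', and for the remaining characters it is '+'.
Trait 1: derived state '+' in Taxon 1 and Taxon 2 only — synapomorphy for {Taxon 1, Taxon 2}.
Trait 2 (derived state '-') is shared by all ingroup taxa — unites the whole ingroup.
Trait 3: derived state '+' in Taxon 1, Taxon 2, Taxon 6, and Taxon 7 only — synapomorphy for {Taxon 1, Taxon 2, Taxon 6, Taxon 7}.
Trait 4 (derived state '+') is shared by Taxon 1, Taxon 2, and Taxon 6 — a synapomorphy uniting that clade.
Most parsimonious ingroup topology: (((Taxon 6,(Taxon 1,Taxon 2)),Taxon 7),Taxon 8).
Taxon 2 and Taxon 1 share a more recent common ancestor with each other than either does with Taxon 8, so Taxon 8 is the least closely related of the three.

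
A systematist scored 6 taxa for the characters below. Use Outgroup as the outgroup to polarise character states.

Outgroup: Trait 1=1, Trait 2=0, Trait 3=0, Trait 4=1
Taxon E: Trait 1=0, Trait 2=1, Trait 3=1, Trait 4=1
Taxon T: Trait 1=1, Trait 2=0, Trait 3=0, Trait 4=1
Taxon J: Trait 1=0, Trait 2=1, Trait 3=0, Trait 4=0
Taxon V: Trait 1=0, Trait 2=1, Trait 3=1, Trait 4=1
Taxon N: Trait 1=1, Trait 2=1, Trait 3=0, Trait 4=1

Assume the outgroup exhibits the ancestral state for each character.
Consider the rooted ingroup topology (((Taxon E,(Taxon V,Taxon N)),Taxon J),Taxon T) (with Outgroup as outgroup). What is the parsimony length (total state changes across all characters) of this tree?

6

Map each character onto (((Taxon E,(Taxon V,Taxon N)),Taxon J),Taxon T) (rooted by Outgroup) and count the minimum state changes it requires (Fitch parsimony):
Trait 1: 2; Trait 2: 1; Trait 3: 2; Trait 4: 1.
Total tree length = 6.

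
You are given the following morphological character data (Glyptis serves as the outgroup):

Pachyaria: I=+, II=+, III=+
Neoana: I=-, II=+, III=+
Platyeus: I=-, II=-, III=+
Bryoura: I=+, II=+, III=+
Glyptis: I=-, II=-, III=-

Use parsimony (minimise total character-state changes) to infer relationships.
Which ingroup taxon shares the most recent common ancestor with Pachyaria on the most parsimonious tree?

The outgroup has state '-' for every character, so '+' is the derived state throughout.
I (derived state '+') is shared by Bryoura and Pachyaria — a synapomorphy uniting that clade.
II (derived state '+') is shared by Bryoura, Neoana, and Pachyaria — a synapomorphy uniting that clade.
III (derived state '+') is shared by all ingroup taxa — unites the whole ingroup.
Most parsimonious ingroup topology: (Platyeus,(Neoana,(Bryoura,Pachyaria))).
Pachyaria and Bryoura form a cherry on this tree, so they are sister taxa.

Bryoura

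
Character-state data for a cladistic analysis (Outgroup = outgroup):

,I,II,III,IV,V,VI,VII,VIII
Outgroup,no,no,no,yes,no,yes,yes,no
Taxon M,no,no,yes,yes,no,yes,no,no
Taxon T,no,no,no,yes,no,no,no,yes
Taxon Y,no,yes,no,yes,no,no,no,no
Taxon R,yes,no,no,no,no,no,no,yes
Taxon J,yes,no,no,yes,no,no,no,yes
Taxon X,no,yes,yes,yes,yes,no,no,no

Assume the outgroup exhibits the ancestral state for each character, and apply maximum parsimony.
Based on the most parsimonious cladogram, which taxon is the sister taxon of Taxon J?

Character polarity is set by the outgroup: the derived state is whichever differs from the outgroup's state, so for IV, VI, VII the derived state is 'no', and for the remaining characters it is 'yes'.
I (derived state 'yes') is shared by Taxon J and Taxon R — a synapomorphy uniting that clade.
II: derived state 'yes' in Taxon X and Taxon Y only — synapomorphy for {Taxon X, Taxon Y}.
III groups Taxon M and Taxon X, which is incompatible with the clades supported by the remaining characters; treating it as convergent (homoplasy) costs fewer steps than any alternative tree.
IV: derived state 'no' in Taxon R only — an autapomorphy, so it tells us nothing about relationships among taxa.
V: derived state 'yes' in Taxon X only — an autapomorphy, so it tells us nothing about relationships among taxa.
Only Taxon J, Taxon R, Taxon T, Taxon X, and Taxon Y show the derived state 'no' for VI, supporting them as a clade.
VII (derived state 'no') is shared by all ingroup taxa — unites the whole ingroup.
VIII: derived state 'yes' in Taxon J, Taxon R, and Taxon T only — synapomorphy for {Taxon J, Taxon R, Taxon T}.
Most parsimonious ingroup topology: (Taxon M,((Taxon T,(Taxon R,Taxon J)),(Taxon Y,Taxon X))).
Taxon J and Taxon R form a cherry on this tree, so they are sister taxa.

Taxon R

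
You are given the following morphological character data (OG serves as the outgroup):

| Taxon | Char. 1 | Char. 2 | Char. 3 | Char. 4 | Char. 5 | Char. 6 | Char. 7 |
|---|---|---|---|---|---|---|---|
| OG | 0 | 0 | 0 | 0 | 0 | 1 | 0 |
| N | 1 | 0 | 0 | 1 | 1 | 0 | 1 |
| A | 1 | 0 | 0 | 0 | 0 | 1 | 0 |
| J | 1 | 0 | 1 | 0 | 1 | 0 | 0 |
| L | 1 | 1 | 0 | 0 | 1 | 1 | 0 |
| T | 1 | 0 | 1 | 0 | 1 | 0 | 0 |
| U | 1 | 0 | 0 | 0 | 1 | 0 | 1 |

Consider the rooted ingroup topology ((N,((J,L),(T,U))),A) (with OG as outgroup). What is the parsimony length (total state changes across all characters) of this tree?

Map each character onto ((N,((J,L),(T,U))),A) (rooted by OG) and count the minimum state changes it requires (Fitch parsimony):
Char. 1: 1; Char. 2: 1; Char. 3: 2; Char. 4: 1; Char. 5: 1; Char. 6: 2; Char. 7: 2.
Total tree length = 10.

10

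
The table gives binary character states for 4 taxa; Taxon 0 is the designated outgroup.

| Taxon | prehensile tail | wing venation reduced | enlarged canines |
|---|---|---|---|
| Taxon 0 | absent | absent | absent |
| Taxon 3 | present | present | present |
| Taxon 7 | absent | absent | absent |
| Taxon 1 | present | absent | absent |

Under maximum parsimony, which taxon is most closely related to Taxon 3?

Taxon 1

The outgroup has state 'absent' for every character, so 'present' is the derived state throughout.
Only Taxon 1 and Taxon 3 show the derived state 'present' for prehensile tail, supporting them as a clade.
wing venation reduced (derived state 'present') is unique to Taxon 3 (autapomorphy; uninformative for grouping).
enlarged canines (derived state 'present') is unique to Taxon 3 (autapomorphy; uninformative for grouping).
Most parsimonious ingroup topology: ((Taxon 3,Taxon 1),Taxon 7).
Taxon 3 and Taxon 1 form a cherry on this tree, so they are sister taxa.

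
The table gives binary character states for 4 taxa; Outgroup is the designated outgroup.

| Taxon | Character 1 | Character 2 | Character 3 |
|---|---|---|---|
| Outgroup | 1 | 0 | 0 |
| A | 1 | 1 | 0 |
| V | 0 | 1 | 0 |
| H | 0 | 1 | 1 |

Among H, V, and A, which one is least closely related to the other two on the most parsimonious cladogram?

Character polarity is set by the outgroup: the derived state is whichever differs from the outgroup's state, so for Character 1 the derived state is '0', and for the remaining characters it is '1'.
Character 1 (derived state '0') is shared by H and V — a synapomorphy uniting that clade.
Character 2 (derived state '1') is shared by all ingroup taxa — unites the whole ingroup.
Character 3 (derived state '1') is unique to H (autapomorphy; uninformative for grouping).
Most parsimonious ingroup topology: (A,(V,H)).
V and H share a more recent common ancestor with each other than either does with A, so A is the least closely related of the three.

A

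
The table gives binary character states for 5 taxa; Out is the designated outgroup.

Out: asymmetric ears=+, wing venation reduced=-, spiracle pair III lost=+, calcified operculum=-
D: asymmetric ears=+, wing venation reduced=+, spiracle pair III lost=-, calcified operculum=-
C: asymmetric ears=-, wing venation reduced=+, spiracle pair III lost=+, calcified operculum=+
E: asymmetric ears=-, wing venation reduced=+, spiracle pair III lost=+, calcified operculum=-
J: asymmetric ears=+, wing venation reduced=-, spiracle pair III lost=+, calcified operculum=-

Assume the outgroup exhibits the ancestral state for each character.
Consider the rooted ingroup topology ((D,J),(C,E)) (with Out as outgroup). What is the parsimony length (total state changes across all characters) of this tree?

Map each character onto ((D,J),(C,E)) (rooted by Out) and count the minimum state changes it requires (Fitch parsimony):
asymmetric ears: 1; wing venation reduced: 2; spiracle pair III lost: 1; calcified operculum: 1.
Total tree length = 5.

5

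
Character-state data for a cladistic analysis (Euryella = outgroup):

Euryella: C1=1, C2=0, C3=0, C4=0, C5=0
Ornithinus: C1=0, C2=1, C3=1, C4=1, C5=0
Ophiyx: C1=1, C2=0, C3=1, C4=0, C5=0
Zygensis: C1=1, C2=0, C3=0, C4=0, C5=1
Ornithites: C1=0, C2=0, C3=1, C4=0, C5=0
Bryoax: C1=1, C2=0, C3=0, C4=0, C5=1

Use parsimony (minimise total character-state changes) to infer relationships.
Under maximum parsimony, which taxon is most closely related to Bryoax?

Zygensis

Character polarity is set by the outgroup: the derived state is whichever differs from the outgroup's state, so for C1 the derived state is '0', and for the remaining characters it is '1'.
Only Ornithinus and Ornithites show the derived state '0' for C1, supporting them as a clade.
C2: derived state '1' in Ornithinus only — an autapomorphy, so it tells us nothing about relationships among taxa.
C3: derived state '1' in Ophiyx, Ornithinus, and Ornithites only — synapomorphy for {Ophiyx, Ornithinus, Ornithites}.
C4: derived state '1' in Ornithinus only — an autapomorphy, so it tells us nothing about relationships among taxa.
Only Bryoax and Zygensis show the derived state '1' for C5, supporting them as a clade.
Most parsimonious ingroup topology: (((Ornithinus,Ornithites),Ophiyx),(Zygensis,Bryoax)).
Bryoax and Zygensis form a cherry on this tree, so they are sister taxa.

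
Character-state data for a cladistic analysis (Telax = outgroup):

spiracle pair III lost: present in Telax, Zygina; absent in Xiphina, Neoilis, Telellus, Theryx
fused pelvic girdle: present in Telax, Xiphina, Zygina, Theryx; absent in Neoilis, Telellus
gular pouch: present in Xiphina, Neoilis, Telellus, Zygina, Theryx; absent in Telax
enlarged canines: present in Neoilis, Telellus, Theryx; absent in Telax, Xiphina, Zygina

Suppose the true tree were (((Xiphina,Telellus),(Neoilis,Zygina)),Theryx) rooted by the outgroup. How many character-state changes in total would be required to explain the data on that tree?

Map each character onto (((Xiphina,Telellus),(Neoilis,Zygina)),Theryx) (rooted by Telax) and count the minimum state changes it requires (Fitch parsimony):
spiracle pair III lost: 2; fused pelvic girdle: 2; gular pouch: 1; enlarged canines: 3.
Total tree length = 8.

8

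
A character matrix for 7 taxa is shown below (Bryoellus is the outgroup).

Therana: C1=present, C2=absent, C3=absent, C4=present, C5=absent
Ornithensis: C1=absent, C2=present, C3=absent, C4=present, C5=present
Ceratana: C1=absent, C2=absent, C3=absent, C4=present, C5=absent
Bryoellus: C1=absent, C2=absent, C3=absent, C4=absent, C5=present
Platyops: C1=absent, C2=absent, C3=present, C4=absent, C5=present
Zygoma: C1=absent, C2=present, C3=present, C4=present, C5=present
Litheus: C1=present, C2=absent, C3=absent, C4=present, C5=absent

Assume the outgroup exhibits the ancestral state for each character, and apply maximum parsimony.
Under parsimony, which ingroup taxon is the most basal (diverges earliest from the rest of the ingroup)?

Platyops

Character polarity is set by the outgroup: the derived state is whichever differs from the outgroup's state, so for C5 the derived state is 'absent', and for the remaining characters it is 'present'.
C1: derived state 'present' in Litheus and Therana only — synapomorphy for {Litheus, Therana}.
Only Ornithensis and Zygoma show the derived state 'present' for C2, supporting them as a clade.
C3 groups Platyops and Zygoma, which is incompatible with the clades supported by the remaining characters; treating it as convergent (homoplasy) costs fewer steps than any alternative tree.
C4: derived state 'present' in Ceratana, Litheus, Ornithensis, Therana, and Zygoma only — synapomorphy for {Ceratana, Litheus, Ornithensis, Therana, Zygoma}.
C5 (derived state 'absent') is shared by Ceratana, Litheus, and Therana — a synapomorphy uniting that clade.
Most parsimonious ingroup topology: (Platyops,((Zygoma,Ornithensis),((Therana,Litheus),Ceratana))).
Platyops is sister to the clade containing all other ingroup taxa, so it is the earliest-diverging (most basal) ingroup lineage.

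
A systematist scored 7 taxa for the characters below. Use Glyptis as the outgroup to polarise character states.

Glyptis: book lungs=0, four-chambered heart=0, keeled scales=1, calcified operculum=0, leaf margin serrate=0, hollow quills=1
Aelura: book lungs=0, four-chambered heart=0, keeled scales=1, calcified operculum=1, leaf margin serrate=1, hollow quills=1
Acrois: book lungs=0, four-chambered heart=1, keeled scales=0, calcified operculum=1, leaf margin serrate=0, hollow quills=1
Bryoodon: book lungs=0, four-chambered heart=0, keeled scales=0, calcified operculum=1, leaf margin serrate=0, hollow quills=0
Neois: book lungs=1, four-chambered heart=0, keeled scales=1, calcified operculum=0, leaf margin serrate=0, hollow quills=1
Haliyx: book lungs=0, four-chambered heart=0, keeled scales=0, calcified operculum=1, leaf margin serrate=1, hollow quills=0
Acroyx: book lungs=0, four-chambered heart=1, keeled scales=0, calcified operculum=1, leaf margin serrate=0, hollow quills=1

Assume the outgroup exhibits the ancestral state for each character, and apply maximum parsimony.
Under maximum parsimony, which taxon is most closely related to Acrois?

Acroyx

Character polarity is set by the outgroup: the derived state is whichever differs from the outgroup's state, so for keeled scales, hollow quills the derived state is '0', and for the remaining characters it is '1'.
book lungs (derived state '1') is unique to Neois (autapomorphy; uninformative for grouping).
four-chambered heart: derived state '1' in Acrois and Acroyx only — synapomorphy for {Acrois, Acroyx}.
keeled scales (derived state '0') is shared by Acrois, Acroyx, Bryoodon, and Haliyx — a synapomorphy uniting that clade.
calcified operculum: derived state '1' in Acrois, Acroyx, Aelura, Bryoodon, and Haliyx only — synapomorphy for {Acrois, Acroyx, Aelura, Bryoodon, Haliyx}.
leaf margin serrate groups Aelura and Haliyx, which is incompatible with the clades supported by the remaining characters; treating it as convergent (homoplasy) costs fewer steps than any alternative tree.
Only Bryoodon and Haliyx show the derived state '0' for hollow quills, supporting them as a clade.
Most parsimonious ingroup topology: ((Aelura,((Acrois,Acroyx),(Bryoodon,Haliyx))),Neois).
Acrois and Acroyx form a cherry on this tree, so they are sister taxa.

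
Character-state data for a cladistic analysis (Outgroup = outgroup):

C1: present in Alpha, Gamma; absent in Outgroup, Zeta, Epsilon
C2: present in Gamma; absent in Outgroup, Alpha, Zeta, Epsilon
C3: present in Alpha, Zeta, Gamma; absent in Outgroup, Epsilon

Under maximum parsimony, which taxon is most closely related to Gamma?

The outgroup has state 'absent' for every character, so 'present' is the derived state throughout.
C1 (derived state 'present') is shared by Alpha and Gamma — a synapomorphy uniting that clade.
C2: derived state 'present' in Gamma only — an autapomorphy, so it tells us nothing about relationships among taxa.
Only Alpha, Gamma, and Zeta show the derived state 'present' for C3, supporting them as a clade.
Most parsimonious ingroup topology: (((Alpha,Gamma),Zeta),Epsilon).
Gamma and Alpha form a cherry on this tree, so they are sister taxa.

Alpha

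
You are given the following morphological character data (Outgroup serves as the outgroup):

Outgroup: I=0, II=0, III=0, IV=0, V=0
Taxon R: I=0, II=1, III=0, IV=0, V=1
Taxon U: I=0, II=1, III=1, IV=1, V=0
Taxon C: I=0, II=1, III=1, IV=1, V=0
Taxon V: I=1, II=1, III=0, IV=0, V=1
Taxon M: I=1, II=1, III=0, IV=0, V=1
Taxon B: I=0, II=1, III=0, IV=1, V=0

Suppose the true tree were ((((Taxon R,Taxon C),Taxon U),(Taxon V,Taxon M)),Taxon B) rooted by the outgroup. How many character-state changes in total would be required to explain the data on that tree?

9

Map each character onto ((((Taxon R,Taxon C),Taxon U),(Taxon V,Taxon M)),Taxon B) (rooted by Outgroup) and count the minimum state changes it requires (Fitch parsimony):
I: 1; II: 1; III: 2; IV: 3; V: 2.
Total tree length = 9.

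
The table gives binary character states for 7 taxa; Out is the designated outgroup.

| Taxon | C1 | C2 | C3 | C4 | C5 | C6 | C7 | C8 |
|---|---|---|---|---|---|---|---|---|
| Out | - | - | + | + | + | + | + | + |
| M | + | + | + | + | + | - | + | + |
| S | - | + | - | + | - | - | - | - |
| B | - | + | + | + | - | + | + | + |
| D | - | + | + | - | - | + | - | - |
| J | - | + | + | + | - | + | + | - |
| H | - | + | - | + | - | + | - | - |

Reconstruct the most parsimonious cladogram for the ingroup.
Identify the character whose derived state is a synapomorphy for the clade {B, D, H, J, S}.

C5

Character polarity is set by the outgroup: the derived state is whichever differs from the outgroup's state, so for C3, C4, C5, C6, C7, C8 the derived state is '-', and for the remaining characters it is '+'.
C1 (derived state '+') is unique to M (autapomorphy; uninformative for grouping).
C2 (derived state '+') is shared by all ingroup taxa — unites the whole ingroup.
C3: derived state '-' in H and S only — synapomorphy for {H, S}.
C4 (derived state '-') is unique to D (autapomorphy; uninformative for grouping).
Only B, D, H, J, and S show the derived state '-' for C5, supporting them as a clade.
C6 groups M and S, which is incompatible with the clades supported by the remaining characters; treating it as convergent (homoplasy) costs fewer steps than any alternative tree.
C7 (derived state '-') is shared by D, H, and S — a synapomorphy uniting that clade.
C8 (derived state '-') is shared by D, H, J, and S — a synapomorphy uniting that clade.
Most parsimonious ingroup topology: (M,((((S,H),D),J),B)).
The clade {B, D, H, J, S} is supported by C5: its derived state '-' occurs in exactly those taxa and in no other taxon (including the outgroup).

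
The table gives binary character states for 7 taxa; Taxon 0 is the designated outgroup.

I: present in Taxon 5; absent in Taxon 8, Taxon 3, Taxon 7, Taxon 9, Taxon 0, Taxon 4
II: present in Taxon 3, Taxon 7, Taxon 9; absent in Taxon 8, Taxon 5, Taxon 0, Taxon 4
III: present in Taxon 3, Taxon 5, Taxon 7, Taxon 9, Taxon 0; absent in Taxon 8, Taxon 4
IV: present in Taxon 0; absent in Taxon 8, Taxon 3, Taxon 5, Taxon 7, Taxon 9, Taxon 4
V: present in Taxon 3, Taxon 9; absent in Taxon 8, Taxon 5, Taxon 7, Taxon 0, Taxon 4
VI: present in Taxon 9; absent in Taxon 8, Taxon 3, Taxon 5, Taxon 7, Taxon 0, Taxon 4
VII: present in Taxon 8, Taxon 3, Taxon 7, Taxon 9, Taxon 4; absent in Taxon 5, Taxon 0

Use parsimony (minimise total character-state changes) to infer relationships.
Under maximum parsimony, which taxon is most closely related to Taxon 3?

Character polarity is set by the outgroup: the derived state is whichever differs from the outgroup's state, so for III, IV the derived state is 'absent', and for the remaining characters it is 'present'.
I (derived state 'present') is unique to Taxon 5 (autapomorphy; uninformative for grouping).
II (derived state 'present') is shared by Taxon 3, Taxon 7, and Taxon 9 — a synapomorphy uniting that clade.
III: derived state 'absent' in Taxon 4 and Taxon 8 only — synapomorphy for {Taxon 4, Taxon 8}.
All ingroup taxa share the derived state 'absent' for IV; it defines the ingroup but does not resolve relationships within it.
V (derived state 'present') is shared by Taxon 3 and Taxon 9 — a synapomorphy uniting that clade.
VI: derived state 'present' in Taxon 9 only — an autapomorphy, so it tells us nothing about relationships among taxa.
VII (derived state 'present') is shared by Taxon 3, Taxon 4, Taxon 7, Taxon 8, and Taxon 9 — a synapomorphy uniting that clade.
Most parsimonious ingroup topology: (Taxon 5,((Taxon 8,Taxon 4),((Taxon 9,Taxon 3),Taxon 7))).
Taxon 3 and Taxon 9 form a cherry on this tree, so they are sister taxa.

Taxon 9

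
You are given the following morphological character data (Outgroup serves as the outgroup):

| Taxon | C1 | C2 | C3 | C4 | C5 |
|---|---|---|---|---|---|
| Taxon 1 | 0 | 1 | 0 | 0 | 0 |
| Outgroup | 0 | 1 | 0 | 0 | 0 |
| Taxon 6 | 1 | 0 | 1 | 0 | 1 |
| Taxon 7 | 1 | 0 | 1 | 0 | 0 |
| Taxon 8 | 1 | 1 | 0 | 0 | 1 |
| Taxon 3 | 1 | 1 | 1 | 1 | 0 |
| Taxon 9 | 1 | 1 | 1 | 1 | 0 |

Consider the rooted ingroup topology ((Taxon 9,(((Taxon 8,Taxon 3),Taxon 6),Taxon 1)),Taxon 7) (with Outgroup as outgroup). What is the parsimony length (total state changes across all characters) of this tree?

Map each character onto ((Taxon 9,(((Taxon 8,Taxon 3),Taxon 6),Taxon 1)),Taxon 7) (rooted by Outgroup) and count the minimum state changes it requires (Fitch parsimony):
C1: 2; C2: 2; C3: 3; C4: 2; C5: 2.
Total tree length = 11.

11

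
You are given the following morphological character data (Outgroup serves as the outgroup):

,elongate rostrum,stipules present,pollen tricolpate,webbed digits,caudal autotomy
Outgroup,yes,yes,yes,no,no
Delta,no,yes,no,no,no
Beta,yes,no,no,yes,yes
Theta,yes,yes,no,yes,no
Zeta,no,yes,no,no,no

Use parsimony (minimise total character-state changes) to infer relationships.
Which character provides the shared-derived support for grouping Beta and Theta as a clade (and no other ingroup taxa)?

Character polarity is set by the outgroup: the derived state is whichever differs from the outgroup's state, so for elongate rostrum, stipules present, pollen tricolpate the derived state is 'no', and for the remaining characters it is 'yes'.
elongate rostrum (derived state 'no') is shared by Delta and Zeta — a synapomorphy uniting that clade.
stipules present (derived state 'no') is unique to Beta (autapomorphy; uninformative for grouping).
All ingroup taxa share the derived state 'no' for pollen tricolpate; it defines the ingroup but does not resolve relationships within it.
Only Beta and Theta show the derived state 'yes' for webbed digits, supporting them as a clade.
caudal autotomy: derived state 'yes' in Beta only — an autapomorphy, so it tells us nothing about relationships among taxa.
Most parsimonious ingroup topology: ((Delta,Zeta),(Beta,Theta)).
The clade {Beta, Theta} is supported by webbed digits: its derived state 'yes' occurs in exactly those taxa and in no other taxon (including the outgroup).

webbed digits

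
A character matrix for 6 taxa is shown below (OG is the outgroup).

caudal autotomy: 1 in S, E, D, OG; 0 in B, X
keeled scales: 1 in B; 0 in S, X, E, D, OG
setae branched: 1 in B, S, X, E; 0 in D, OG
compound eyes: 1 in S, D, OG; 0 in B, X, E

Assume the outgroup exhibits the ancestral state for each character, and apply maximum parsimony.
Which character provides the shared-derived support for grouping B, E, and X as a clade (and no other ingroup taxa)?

compound eyes

Character polarity is set by the outgroup: the derived state is whichever differs from the outgroup's state, so for caudal autotomy, compound eyes the derived state is '0', and for the remaining characters it is '1'.
Only B and X show the derived state '0' for caudal autotomy, supporting them as a clade.
keeled scales: derived state '1' in B only — an autapomorphy, so it tells us nothing about relationships among taxa.
setae branched: derived state '1' in B, E, S, and X only — synapomorphy for {B, E, S, X}.
Only B, E, and X show the derived state '0' for compound eyes, supporting them as a clade.
Most parsimonious ingroup topology: ((((B,X),E),S),D).
The clade {B, E, X} is supported by compound eyes: its derived state '0' occurs in exactly those taxa and in no other taxon (including the outgroup).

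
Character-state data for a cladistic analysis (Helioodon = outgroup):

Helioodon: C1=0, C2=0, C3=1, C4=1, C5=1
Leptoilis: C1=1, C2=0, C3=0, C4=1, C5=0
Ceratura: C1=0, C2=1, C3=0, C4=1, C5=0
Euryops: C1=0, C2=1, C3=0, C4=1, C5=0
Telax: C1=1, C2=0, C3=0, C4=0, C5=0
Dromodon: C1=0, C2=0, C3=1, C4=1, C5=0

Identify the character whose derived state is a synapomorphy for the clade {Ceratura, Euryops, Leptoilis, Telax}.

C3

Character polarity is set by the outgroup: the derived state is whichever differs from the outgroup's state, so for C3, C4, C5 the derived state is '0', and for the remaining characters it is '1'.
C1 (derived state '1') is shared by Leptoilis and Telax — a synapomorphy uniting that clade.
C2: derived state '1' in Ceratura and Euryops only — synapomorphy for {Ceratura, Euryops}.
Only Ceratura, Euryops, Leptoilis, and Telax show the derived state '0' for C3, supporting them as a clade.
C4: derived state '0' in Telax only — an autapomorphy, so it tells us nothing about relationships among taxa.
All ingroup taxa share the derived state '0' for C5; it defines the ingroup but does not resolve relationships within it.
Most parsimonious ingroup topology: (((Leptoilis,Telax),(Ceratura,Euryops)),Dromodon).
The clade {Ceratura, Euryops, Leptoilis, Telax} is supported by C3: its derived state '0' occurs in exactly those taxa and in no other taxon (including the outgroup).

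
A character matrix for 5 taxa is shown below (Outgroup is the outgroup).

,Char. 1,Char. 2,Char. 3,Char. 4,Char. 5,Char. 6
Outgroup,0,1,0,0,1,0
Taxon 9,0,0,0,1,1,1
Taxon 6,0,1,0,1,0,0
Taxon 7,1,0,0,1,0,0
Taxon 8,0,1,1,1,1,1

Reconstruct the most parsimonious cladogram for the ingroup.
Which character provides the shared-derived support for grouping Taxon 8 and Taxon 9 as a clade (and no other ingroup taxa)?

Character polarity is set by the outgroup: the derived state is whichever differs from the outgroup's state, so for Char. 2, Char. 5 the derived state is '0', and for the remaining characters it is '1'.
Char. 1 (derived state '1') is unique to Taxon 7 (autapomorphy; uninformative for grouping).
Char. 2 groups Taxon 7 and Taxon 9, which is incompatible with the clades supported by the remaining characters; treating it as convergent (homoplasy) costs fewer steps than any alternative tree.
Char. 3 (derived state '1') is unique to Taxon 8 (autapomorphy; uninformative for grouping).
All ingroup taxa share the derived state '1' for Char. 4; it defines the ingroup but does not resolve relationships within it.
Char. 5 (derived state '0') is shared by Taxon 6 and Taxon 7 — a synapomorphy uniting that clade.
Only Taxon 8 and Taxon 9 show the derived state '1' for Char. 6, supporting them as a clade.
Most parsimonious ingroup topology: ((Taxon 9,Taxon 8),(Taxon 6,Taxon 7)).
The clade {Taxon 8, Taxon 9} is supported by Char. 6: its derived state '1' occurs in exactly those taxa and in no other taxon (including the outgroup).

Char. 6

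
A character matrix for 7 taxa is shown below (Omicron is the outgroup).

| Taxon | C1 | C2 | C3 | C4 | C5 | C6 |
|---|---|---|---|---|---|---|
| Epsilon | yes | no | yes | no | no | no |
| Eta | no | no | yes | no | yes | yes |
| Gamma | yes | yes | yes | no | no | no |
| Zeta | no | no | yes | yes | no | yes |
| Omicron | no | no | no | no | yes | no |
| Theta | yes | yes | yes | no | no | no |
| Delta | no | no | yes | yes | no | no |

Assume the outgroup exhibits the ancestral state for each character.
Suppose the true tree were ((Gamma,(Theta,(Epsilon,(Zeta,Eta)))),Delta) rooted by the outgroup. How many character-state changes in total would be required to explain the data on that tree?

Map each character onto ((Gamma,(Theta,(Epsilon,(Zeta,Eta)))),Delta) (rooted by Omicron) and count the minimum state changes it requires (Fitch parsimony):
C1: 2; C2: 2; C3: 1; C4: 2; C5: 2; C6: 1.
Total tree length = 10.

10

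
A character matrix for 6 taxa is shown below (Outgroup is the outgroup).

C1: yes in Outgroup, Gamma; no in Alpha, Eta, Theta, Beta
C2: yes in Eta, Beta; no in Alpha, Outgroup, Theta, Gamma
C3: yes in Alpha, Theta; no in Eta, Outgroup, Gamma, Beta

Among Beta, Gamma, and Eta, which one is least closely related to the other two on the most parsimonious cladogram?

Character polarity is set by the outgroup: the derived state is whichever differs from the outgroup's state, so for C1 the derived state is 'no', and for the remaining characters it is 'yes'.
Only Alpha, Beta, Eta, and Theta show the derived state 'no' for C1, supporting them as a clade.
Only Beta and Eta show the derived state 'yes' for C2, supporting them as a clade.
C3: derived state 'yes' in Alpha and Theta only — synapomorphy for {Alpha, Theta}.
Most parsimonious ingroup topology: (((Alpha,Theta),(Beta,Eta)),Gamma).
Eta and Beta share a more recent common ancestor with each other than either does with Gamma, so Gamma is the least closely related of the three.

Gamma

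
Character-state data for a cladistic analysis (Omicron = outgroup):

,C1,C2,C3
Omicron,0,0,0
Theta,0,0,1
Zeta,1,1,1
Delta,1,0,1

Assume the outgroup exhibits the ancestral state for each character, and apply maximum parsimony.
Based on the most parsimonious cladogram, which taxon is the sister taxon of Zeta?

Delta

The outgroup has state '0' for every character, so '1' is the derived state throughout.
C1 (derived state '1') is shared by Delta and Zeta — a synapomorphy uniting that clade.
C2 (derived state '1') is unique to Zeta (autapomorphy; uninformative for grouping).
All ingroup taxa share the derived state '1' for C3; it defines the ingroup but does not resolve relationships within it.
Most parsimonious ingroup topology: (Theta,(Zeta,Delta)).
Zeta and Delta form a cherry on this tree, so they are sister taxa.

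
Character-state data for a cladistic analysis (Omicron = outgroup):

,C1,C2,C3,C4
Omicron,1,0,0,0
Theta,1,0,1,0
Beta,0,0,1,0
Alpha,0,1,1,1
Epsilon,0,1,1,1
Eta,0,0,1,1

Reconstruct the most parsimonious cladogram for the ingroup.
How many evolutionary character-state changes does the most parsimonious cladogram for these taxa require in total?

4

Character polarity is set by the outgroup: the derived state is whichever differs from the outgroup's state, so for C1 the derived state is '0', and for the remaining characters it is '1'.
C1: derived state '0' in Alpha, Beta, Epsilon, and Eta only — synapomorphy for {Alpha, Beta, Epsilon, Eta}.
C2: derived state '1' in Alpha and Epsilon only — synapomorphy for {Alpha, Epsilon}.
C3 (derived state '1') is shared by all ingroup taxa — unites the whole ingroup.
C4 (derived state '1') is shared by Alpha, Epsilon, and Eta — a synapomorphy uniting that clade.
Most parsimonious ingroup topology: (Theta,(Beta,((Alpha,Epsilon),Eta))).
Changes per character on this tree: C1: 1; C2: 1; C3: 1; C4: 1.
Total = 4.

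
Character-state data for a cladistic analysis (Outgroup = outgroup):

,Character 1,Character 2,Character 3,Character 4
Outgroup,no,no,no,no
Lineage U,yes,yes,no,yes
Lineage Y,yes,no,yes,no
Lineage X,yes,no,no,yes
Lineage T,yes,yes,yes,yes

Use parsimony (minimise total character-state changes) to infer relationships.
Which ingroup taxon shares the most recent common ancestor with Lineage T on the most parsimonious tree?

Lineage U

The outgroup has state 'no' for every character, so 'yes' is the derived state throughout.
Character 1 (derived state 'yes') is shared by all ingroup taxa — unites the whole ingroup.
Only Lineage T and Lineage U show the derived state 'yes' for Character 2, supporting them as a clade.
Character 3 groups Lineage T and Lineage Y, which is incompatible with the clades supported by the remaining characters; treating it as convergent (homoplasy) costs fewer steps than any alternative tree.
Character 4: derived state 'yes' in Lineage T, Lineage U, and Lineage X only — synapomorphy for {Lineage T, Lineage U, Lineage X}.
Most parsimonious ingroup topology: (((Lineage U,Lineage T),Lineage X),Lineage Y).
Lineage T and Lineage U form a cherry on this tree, so they are sister taxa.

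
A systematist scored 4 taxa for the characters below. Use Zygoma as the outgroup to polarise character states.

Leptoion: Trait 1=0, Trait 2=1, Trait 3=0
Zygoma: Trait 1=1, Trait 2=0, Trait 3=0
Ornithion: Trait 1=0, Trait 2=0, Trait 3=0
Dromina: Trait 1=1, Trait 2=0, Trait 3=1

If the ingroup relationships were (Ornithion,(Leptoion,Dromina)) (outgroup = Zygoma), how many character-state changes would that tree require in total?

4

Map each character onto (Ornithion,(Leptoion,Dromina)) (rooted by Zygoma) and count the minimum state changes it requires (Fitch parsimony):
Trait 1: 2; Trait 2: 1; Trait 3: 1.
Total tree length = 4.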